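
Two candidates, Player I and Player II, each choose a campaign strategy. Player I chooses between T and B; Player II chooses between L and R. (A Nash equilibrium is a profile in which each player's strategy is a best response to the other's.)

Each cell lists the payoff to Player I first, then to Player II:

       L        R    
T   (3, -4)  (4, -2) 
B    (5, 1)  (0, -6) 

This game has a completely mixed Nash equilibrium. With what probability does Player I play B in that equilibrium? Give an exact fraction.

Let x be the probability that Player I plays T. In a completely mixed equilibrium, Player II must be indifferent between L and R.
Player II's expected payoff from L is −4x + (1−x); from R it is −2x − 6(1−x).
Setting these equal: −5x + 1 = 4x − 6, so x = 7/9.
Therefore Player I plays B with probability 1 − 7/9 = 2/9.

2/9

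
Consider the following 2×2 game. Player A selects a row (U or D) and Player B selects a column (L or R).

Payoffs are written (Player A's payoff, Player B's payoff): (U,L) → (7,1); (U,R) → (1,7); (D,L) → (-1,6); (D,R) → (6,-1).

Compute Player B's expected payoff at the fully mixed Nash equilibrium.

43/13

First find x, the probability Player A plays U, from Player B's indifference between L and R: x + 6(1−x) = 7x − (1−x), giving x = 7/13.
Since Player B is indifferent in equilibrium, Player B's expected payoff equals the payoff from either column against (7/13, 6/13). Using L: (7/13) + 6(6/13) = 43/13.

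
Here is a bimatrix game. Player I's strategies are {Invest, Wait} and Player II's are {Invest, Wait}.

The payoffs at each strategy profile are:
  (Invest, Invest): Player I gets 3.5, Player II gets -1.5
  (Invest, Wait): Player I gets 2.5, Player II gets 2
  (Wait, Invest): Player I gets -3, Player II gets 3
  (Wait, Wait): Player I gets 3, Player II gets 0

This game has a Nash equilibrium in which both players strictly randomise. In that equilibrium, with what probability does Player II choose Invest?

1/14

Let c be the probability that Player II plays Invest. In a completely mixed equilibrium, Player I must be indifferent between Invest and Wait.
Player I's expected payoff from Invest is 3.5c + 2.5(1−c); from Wait it is −3c + 3(1−c).
Setting these equal: c + 2.5 = −6c + 3, so c = 1/14.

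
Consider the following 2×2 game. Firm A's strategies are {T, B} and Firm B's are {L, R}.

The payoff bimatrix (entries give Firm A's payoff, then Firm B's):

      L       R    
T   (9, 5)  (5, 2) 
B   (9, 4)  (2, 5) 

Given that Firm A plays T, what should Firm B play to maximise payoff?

Against T, Firm B earns 5 from L and 2 from R.
So L is the best response.

L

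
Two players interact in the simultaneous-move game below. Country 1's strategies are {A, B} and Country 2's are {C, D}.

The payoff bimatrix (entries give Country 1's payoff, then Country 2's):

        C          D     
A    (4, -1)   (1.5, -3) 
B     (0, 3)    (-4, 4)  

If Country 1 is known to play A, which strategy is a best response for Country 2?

C

Against A, Country 2 earns -1 from C and -3 from D.
So C is the best response.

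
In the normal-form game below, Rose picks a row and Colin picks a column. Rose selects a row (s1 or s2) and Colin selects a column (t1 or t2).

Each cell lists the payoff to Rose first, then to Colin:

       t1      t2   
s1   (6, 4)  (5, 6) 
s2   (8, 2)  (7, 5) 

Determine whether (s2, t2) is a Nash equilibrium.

At (s2, t2), Rose earns 7; switching to s1 would give 5, so Rose has no profitable deviation.
Colin earns 5; switching to t1 would give 2, so Colin has no profitable deviation.
Neither player can gain by a unilateral deviation, so this profile is a Nash equilibrium.

Yes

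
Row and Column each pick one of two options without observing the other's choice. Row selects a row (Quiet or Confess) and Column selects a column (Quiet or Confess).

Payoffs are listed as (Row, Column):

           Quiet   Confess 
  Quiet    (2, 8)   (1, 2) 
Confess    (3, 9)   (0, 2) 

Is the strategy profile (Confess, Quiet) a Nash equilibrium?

At (Confess, Quiet), Row earns 3; switching to Quiet would give 2, so Row has no profitable deviation.
Column earns 9; switching to Confess would give 2, so Column has no profitable deviation.
Neither player can gain by a unilateral deviation, so this profile is a Nash equilibrium.

Yes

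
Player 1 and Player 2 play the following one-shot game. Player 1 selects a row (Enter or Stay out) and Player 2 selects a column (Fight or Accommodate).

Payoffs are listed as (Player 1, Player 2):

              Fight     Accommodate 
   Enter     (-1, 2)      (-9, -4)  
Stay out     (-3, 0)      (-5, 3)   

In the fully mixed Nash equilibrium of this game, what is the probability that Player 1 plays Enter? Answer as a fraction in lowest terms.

1/3

Let r be the probability that Player 1 plays Enter. In a completely mixed equilibrium, Player 2 must be indifferent between Fight and Accommodate.
Player 2's expected payoff from Fight is 2r; from Accommodate it is −4r + 3(1−r).
Setting these equal: 2r = −7r + 3, so r = 1/3.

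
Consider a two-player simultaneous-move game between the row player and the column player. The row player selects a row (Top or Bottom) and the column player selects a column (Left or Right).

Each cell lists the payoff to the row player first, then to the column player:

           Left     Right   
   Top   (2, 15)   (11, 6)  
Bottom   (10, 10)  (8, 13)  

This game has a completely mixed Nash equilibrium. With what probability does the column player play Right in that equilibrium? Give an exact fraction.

8/11

Let c be the probability that the column player plays Left. In a completely mixed equilibrium, the row player must be indifferent between Top and Bottom.
The row player's expected payoff from Top is 2c + 11(1−c); from Bottom it is 10c + 8(1−c).
Setting these equal: −9c + 11 = 2c + 8, so c = 3/11.
Therefore the column player plays Right with probability 1 − 3/11 = 8/11.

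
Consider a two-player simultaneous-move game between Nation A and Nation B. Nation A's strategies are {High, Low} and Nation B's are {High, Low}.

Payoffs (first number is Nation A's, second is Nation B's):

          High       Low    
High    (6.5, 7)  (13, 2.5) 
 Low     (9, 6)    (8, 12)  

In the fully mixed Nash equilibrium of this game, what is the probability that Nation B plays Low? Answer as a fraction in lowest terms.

Let q be the probability that Nation B plays High. In a completely mixed equilibrium, Nation A must be indifferent between High and Low.
Nation A's expected payoff from High is 6.5q + 13(1−q); from Low it is 9q + 8(1−q).
Setting these equal: −6.5q + 13 = q + 8, so q = 2/3.
Therefore Nation B plays Low with probability 1 − 2/3 = 1/3.

1/3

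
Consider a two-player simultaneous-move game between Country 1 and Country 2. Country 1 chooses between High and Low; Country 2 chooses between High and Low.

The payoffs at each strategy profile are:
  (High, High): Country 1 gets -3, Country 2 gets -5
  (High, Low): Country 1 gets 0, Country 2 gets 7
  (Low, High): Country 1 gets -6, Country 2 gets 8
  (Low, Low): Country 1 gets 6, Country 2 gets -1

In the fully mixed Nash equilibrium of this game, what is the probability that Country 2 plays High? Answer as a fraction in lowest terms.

2/3

Let q be the probability that Country 2 plays High. In a completely mixed equilibrium, Country 1 must be indifferent between High and Low.
Country 1's expected payoff from High is −3q; from Low it is −6q + 6(1−q).
Setting these equal: −3q = −12q + 6, so q = 2/3.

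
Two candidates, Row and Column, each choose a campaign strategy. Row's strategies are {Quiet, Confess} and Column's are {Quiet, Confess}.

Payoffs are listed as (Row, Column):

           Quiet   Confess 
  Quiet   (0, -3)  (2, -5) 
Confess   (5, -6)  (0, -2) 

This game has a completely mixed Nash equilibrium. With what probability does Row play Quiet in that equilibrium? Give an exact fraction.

2/3

Let r be the probability that Row plays Quiet. In a completely mixed equilibrium, Column must be indifferent between Quiet and Confess.
Column's expected payoff from Quiet is −3r − 6(1−r); from Confess it is −5r − 2(1−r).
Setting these equal: 3r − 6 = −3r − 2, so r = 2/3.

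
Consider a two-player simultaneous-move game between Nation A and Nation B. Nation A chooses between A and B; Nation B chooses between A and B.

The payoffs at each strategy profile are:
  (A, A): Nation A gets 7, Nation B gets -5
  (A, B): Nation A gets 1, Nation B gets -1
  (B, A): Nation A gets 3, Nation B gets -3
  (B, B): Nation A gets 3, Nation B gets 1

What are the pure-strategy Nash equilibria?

(B, B)

(A, A): Nation B prefers B (-1 > -5) — not an equilibrium.
(A, B): Nation A prefers B (3 > 1) — not an equilibrium.
(B, A): Nation A prefers A (7 > 3); Nation B prefers B (1 > -3) — not an equilibrium.
(B, B): Nation A gets 3 ≥ 1 from A, and Nation B gets 1 ≥ -3 from A — Nash equilibrium.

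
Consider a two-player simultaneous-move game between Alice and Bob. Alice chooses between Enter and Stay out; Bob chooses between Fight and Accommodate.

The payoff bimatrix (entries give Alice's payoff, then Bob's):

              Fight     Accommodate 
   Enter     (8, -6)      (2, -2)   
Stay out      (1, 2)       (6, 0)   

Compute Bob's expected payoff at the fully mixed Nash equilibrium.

First find x, the probability Alice plays Enter, from Bob's indifference between Fight and Accommodate: −6x + 2(1−x) = −2x, giving x = 1/3.
Since Bob is indifferent in equilibrium, Bob's expected payoff equals the payoff from either column against (1/3, 2/3). Using Fight: −6(1/3) + 2(2/3) = -2/3.

-2/3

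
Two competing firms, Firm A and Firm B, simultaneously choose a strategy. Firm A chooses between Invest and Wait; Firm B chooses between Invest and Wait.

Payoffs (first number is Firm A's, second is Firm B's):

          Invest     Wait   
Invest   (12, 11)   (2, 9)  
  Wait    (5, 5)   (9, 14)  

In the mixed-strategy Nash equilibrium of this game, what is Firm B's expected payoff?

First find p, the probability Firm A plays Invest, from Firm B's indifference between Invest and Wait: 11p + 5(1−p) = 9p + 14(1−p), giving p = 9/11.
Since Firm B is indifferent in equilibrium, Firm B's expected payoff equals the payoff from either column against (9/11, 2/11). Using Invest: 11(9/11) + 5(2/11) = 109/11.

109/11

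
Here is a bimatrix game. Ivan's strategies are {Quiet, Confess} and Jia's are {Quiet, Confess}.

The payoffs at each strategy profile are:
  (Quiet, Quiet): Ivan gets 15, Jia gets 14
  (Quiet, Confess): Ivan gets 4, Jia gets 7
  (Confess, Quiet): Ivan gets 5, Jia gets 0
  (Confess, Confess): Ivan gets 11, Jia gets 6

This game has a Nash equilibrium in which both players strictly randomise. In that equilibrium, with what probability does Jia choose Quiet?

Let y be the probability that Jia plays Quiet. In a completely mixed equilibrium, Ivan must be indifferent between Quiet and Confess.
Ivan's expected payoff from Quiet is 15y + 4(1−y); from Confess it is 5y + 11(1−y).
Setting these equal: 11y + 4 = −6y + 11, so y = 7/17.

7/17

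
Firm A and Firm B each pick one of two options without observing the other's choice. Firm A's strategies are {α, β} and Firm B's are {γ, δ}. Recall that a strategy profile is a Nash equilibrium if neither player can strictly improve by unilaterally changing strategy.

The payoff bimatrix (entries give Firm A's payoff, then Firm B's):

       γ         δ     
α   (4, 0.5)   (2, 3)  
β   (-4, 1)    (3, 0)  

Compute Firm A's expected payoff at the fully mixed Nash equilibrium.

First find y, the probability Firm B plays γ, from Firm A's indifference between α and β: 4y + 2(1−y) = −4y + 3(1−y), giving y = 1/9.
Since Firm A is indifferent in equilibrium, Firm A's expected payoff equals the payoff from either row against (1/9, 8/9). Using α: 4(1/9) + 2(8/9) = 20/9.

20/9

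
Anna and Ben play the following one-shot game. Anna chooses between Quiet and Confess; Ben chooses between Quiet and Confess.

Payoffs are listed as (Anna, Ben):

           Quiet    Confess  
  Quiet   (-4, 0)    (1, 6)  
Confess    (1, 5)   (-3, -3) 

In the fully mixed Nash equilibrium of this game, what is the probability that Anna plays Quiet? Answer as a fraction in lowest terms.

Let x be the probability that Anna plays Quiet. In a completely mixed equilibrium, Ben must be indifferent between Quiet and Confess.
Ben's expected payoff from Quiet is 5(1−x); from Confess it is 6x − 3(1−x).
Setting these equal: −5x + 5 = 9x − 3, so x = 4/7.

4/7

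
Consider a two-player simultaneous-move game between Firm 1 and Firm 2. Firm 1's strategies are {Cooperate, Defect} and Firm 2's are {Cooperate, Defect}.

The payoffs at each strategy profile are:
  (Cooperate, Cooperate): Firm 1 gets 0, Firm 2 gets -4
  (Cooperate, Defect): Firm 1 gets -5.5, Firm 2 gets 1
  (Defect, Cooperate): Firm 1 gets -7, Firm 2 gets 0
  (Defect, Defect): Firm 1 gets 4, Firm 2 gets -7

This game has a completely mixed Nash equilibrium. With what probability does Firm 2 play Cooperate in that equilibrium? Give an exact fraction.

19/33

Let q be the probability that Firm 2 plays Cooperate. In a completely mixed equilibrium, Firm 1 must be indifferent between Cooperate and Defect.
Firm 1's expected payoff from Cooperate is −5.5(1−q); from Defect it is −7q + 4(1−q).
Setting these equal: 5.5q − 5.5 = −11q + 4, so q = 19/33.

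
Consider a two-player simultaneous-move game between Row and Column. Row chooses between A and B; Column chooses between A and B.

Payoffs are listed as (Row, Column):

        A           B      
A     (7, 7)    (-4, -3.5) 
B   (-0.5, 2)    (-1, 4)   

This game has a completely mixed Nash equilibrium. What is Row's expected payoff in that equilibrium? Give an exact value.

-6/7

First find y, the probability Column plays A, from Row's indifference between A and B: 7y − 4(1−y) = −0.5y − (1−y), giving y = 2/7.
Since Row is indifferent in equilibrium, Row's expected payoff equals the payoff from either row against (2/7, 5/7). Using A: 7(2/7) − 4(5/7) = -6/7.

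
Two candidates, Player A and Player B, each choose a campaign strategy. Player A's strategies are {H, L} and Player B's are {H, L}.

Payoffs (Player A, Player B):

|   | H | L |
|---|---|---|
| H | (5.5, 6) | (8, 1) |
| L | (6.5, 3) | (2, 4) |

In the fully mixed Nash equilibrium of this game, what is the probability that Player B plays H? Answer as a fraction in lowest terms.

6/7

Let y be the probability that Player B plays H. In a completely mixed equilibrium, Player A must be indifferent between H and L.
Player A's expected payoff from H is 5.5y + 8(1−y); from L it is 6.5y + 2(1−y).
Setting these equal: −2.5y + 8 = 4.5y + 2, so y = 6/7.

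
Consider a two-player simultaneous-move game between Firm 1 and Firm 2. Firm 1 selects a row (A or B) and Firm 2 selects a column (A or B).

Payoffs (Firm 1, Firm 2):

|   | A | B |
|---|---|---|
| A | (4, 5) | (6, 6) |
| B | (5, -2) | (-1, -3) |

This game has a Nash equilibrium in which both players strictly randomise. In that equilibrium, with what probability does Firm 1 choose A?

1/2

Let x be the probability that Firm 1 plays A. In a completely mixed equilibrium, Firm 2 must be indifferent between A and B.
Firm 2's expected payoff from A is 5x − 2(1−x); from B it is 6x − 3(1−x).
Setting these equal: 7x − 2 = 9x − 3, so x = 1/2.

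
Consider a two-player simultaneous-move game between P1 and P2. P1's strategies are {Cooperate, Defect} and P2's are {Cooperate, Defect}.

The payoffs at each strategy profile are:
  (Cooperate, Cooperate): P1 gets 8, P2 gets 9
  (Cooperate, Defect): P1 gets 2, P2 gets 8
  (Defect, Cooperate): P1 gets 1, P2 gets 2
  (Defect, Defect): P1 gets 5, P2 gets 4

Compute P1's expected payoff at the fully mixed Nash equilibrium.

First find q, the probability P2 plays Cooperate, from P1's indifference between Cooperate and Defect: 8q + 2(1−q) = q + 5(1−q), giving q = 3/10.
Since P1 is indifferent in equilibrium, P1's expected payoff equals the payoff from either row against (3/10, 7/10). Using Cooperate: 8(3/10) + 2(7/10) = 19/5.

19/5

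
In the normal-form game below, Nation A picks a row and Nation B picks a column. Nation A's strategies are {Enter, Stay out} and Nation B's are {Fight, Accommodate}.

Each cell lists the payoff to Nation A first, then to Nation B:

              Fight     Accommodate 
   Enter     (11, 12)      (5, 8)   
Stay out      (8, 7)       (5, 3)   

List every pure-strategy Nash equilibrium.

(Enter, Fight): Nation A gets 11 ≥ 8 from Stay out, and Nation B gets 12 ≥ 8 from Accommodate — Nash equilibrium.
(Enter, Accommodate): Nation B prefers Fight (12 > 8) — not an equilibrium.
(Stay out, Fight): Nation A prefers Enter (11 > 8) — not an equilibrium.
(Stay out, Accommodate): Nation B prefers Fight (7 > 3) — not an equilibrium.

(Enter, Fight)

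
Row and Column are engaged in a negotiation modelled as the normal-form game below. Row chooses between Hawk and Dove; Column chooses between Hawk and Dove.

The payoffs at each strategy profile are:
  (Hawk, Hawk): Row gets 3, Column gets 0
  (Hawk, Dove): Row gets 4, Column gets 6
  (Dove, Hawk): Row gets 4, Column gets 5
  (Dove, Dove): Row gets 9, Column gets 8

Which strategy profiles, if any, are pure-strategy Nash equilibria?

(Dove, Dove)

(Hawk, Hawk): Row prefers Dove (4 > 3); Column prefers Dove (6 > 0) — not an equilibrium.
(Hawk, Dove): Row prefers Dove (9 > 4) — not an equilibrium.
(Dove, Hawk): Column prefers Dove (8 > 5) — not an equilibrium.
(Dove, Dove): Row gets 9 ≥ 4 from Hawk, and Column gets 8 ≥ 5 from Hawk — Nash equilibrium.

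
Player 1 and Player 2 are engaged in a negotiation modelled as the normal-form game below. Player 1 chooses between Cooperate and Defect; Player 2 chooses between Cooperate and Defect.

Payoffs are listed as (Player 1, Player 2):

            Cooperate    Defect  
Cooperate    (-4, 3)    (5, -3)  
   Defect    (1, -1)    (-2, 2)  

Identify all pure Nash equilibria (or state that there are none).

none

(Cooperate, Cooperate): Player 1 prefers Defect (1 > -4) — not an equilibrium.
(Cooperate, Defect): Player 2 prefers Cooperate (3 > -3) — not an equilibrium.
(Defect, Cooperate): Player 2 prefers Defect (2 > -1) — not an equilibrium.
(Defect, Defect): Player 1 prefers Cooperate (5 > -2) — not an equilibrium.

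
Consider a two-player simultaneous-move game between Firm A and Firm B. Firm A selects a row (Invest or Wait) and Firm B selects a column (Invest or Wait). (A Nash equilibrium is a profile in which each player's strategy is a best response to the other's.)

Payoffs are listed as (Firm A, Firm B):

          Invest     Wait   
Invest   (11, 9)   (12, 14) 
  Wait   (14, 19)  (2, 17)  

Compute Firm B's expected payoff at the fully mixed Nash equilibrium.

113/7

First find x, the probability Firm A plays Invest, from Firm B's indifference between Invest and Wait: 9x + 19(1−x) = 14x + 17(1−x), giving x = 2/7.
Since Firm B is indifferent in equilibrium, Firm B's expected payoff equals the payoff from either column against (2/7, 5/7). Using Invest: 9(2/7) + 19(5/7) = 113/7.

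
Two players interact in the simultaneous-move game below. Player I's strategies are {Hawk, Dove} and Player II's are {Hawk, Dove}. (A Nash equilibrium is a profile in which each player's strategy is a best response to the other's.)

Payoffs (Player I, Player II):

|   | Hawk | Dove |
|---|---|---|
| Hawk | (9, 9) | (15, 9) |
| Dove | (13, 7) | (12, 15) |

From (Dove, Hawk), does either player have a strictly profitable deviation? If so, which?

Player II

Player I at (Dove, Hawk) earns 13; deviating to Hawk yields 9 — not better.
Player II earns 7; deviating to Dove yields 15 — a strict improvement.
Only Player II has a strictly profitable deviation.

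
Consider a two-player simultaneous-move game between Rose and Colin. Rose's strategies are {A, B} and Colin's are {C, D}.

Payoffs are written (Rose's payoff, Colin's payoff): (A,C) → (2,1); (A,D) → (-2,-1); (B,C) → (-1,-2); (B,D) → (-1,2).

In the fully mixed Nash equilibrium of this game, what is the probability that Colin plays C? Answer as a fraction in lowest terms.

Let c be the probability that Colin plays C. In a completely mixed equilibrium, Rose must be indifferent between A and B.
Rose's expected payoff from A is 2c − 2(1−c); from B it is −c − (1−c).
Setting these equal: 4c − 2 = -1, so c = 1/4.

1/4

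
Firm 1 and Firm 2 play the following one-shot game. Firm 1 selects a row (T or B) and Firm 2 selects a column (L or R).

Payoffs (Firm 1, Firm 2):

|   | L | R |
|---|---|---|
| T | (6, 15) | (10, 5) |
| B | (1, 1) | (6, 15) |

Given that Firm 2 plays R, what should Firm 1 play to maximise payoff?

Against R, Firm 1 earns 10 from T and 6 from B.
So T is the best response.

T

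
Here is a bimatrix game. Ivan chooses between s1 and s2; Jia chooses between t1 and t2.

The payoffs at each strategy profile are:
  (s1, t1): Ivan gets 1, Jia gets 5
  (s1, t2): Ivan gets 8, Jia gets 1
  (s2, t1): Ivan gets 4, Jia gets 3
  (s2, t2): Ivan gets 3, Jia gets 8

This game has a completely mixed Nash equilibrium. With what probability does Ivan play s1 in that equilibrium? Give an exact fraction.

Let p be the probability that Ivan plays s1. In a completely mixed equilibrium, Jia must be indifferent between t1 and t2.
Jia's expected payoff from t1 is 5p + 3(1−p); from t2 it is p + 8(1−p).
Setting these equal: 2p + 3 = −7p + 8, so p = 5/9.

5/9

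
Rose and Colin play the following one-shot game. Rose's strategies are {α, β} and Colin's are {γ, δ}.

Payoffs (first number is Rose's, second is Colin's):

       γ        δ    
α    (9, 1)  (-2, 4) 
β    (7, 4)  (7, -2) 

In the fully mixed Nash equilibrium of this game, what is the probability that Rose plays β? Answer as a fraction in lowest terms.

Let x be the probability that Rose plays α. In a completely mixed equilibrium, Colin must be indifferent between γ and δ.
Colin's expected payoff from γ is x + 4(1−x); from δ it is 4x − 2(1−x).
Setting these equal: −3x + 4 = 6x − 2, so x = 2/3.
Therefore Rose plays β with probability 1 − 2/3 = 1/3.

1/3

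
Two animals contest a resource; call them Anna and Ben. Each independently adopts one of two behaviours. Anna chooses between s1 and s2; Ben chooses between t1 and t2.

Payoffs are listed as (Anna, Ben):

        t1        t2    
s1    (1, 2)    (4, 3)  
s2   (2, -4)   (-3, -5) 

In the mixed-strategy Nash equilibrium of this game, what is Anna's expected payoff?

First find q, the probability Ben plays t1, from Anna's indifference between s1 and s2: q + 4(1−q) = 2q − 3(1−q), giving q = 7/8.
Since Anna is indifferent in equilibrium, Anna's expected payoff equals the payoff from either row against (7/8, 1/8). Using s1: (7/8) + 4(1/8) = 11/8.

11/8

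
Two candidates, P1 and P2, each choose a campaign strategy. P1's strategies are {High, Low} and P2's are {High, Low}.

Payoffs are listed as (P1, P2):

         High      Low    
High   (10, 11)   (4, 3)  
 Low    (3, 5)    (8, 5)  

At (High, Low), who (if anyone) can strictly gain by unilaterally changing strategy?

Both

P1 at (High, Low) earns 4; deviating to Low yields 8 — a strict improvement.
P2 earns 3; deviating to High yields 11 — a strict improvement.
Both P1 and P2 have strictly profitable deviations.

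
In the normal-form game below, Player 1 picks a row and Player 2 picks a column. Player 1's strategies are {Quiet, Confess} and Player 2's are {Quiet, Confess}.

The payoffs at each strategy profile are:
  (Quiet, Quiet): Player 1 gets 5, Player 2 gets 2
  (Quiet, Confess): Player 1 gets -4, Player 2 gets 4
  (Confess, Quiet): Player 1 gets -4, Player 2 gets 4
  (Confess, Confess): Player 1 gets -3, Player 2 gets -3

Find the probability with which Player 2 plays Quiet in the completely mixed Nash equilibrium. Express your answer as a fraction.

1/10

Let y be the probability that Player 2 plays Quiet. In a completely mixed equilibrium, Player 1 must be indifferent between Quiet and Confess.
Player 1's expected payoff from Quiet is 5y − 4(1−y); from Confess it is −4y − 3(1−y).
Setting these equal: 9y − 4 = −y − 3, so y = 1/10.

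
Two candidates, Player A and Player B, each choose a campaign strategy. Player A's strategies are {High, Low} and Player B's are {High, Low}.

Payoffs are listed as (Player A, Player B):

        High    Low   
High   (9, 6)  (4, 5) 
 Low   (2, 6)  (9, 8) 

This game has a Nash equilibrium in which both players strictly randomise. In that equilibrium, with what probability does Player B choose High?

Let q be the probability that Player B plays High. In a completely mixed equilibrium, Player A must be indifferent between High and Low.
Player A's expected payoff from High is 9q + 4(1−q); from Low it is 2q + 9(1−q).
Setting these equal: 5q + 4 = −7q + 9, so q = 5/12.

5/12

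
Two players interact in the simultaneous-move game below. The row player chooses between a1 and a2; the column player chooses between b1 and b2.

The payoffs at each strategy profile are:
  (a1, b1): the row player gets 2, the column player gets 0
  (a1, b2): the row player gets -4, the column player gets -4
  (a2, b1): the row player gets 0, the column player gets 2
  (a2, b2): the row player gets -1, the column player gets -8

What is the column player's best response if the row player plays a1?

b1

Against a1, the column player earns 0 from b1 and -4 from b2.
So b1 is the best response.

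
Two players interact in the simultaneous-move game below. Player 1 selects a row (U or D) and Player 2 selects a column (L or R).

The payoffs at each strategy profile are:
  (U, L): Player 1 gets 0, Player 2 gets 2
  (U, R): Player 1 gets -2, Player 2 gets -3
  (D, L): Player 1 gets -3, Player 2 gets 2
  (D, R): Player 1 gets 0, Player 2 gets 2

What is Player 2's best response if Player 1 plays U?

L

Against U, Player 2 earns 2 from L and -3 from R.
So L is the best response.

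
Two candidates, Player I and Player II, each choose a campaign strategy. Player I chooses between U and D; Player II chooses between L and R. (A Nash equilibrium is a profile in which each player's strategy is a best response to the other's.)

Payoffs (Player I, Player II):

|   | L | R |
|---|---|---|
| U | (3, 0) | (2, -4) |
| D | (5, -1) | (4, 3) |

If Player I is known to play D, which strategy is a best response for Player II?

Against D, Player II earns -1 from L and 3 from R.
So R is the best response.

R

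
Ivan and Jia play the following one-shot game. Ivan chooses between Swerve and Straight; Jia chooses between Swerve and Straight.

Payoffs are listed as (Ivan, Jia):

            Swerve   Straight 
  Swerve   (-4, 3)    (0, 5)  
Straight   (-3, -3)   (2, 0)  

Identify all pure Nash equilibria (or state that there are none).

(Swerve, Swerve): Ivan prefers Straight (-3 > -4); Jia prefers Straight (5 > 3) — not an equilibrium.
(Swerve, Straight): Ivan prefers Straight (2 > 0) — not an equilibrium.
(Straight, Swerve): Jia prefers Straight (0 > -3) — not an equilibrium.
(Straight, Straight): Ivan gets 2 ≥ 0 from Swerve, and Jia gets 0 ≥ -3 from Swerve — Nash equilibrium.

(Straight, Straight)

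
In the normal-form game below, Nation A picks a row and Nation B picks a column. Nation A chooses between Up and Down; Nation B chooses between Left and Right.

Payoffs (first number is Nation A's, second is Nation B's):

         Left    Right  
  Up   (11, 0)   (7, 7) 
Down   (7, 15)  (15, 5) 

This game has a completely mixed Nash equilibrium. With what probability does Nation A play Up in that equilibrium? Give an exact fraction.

Let r be the probability that Nation A plays Up. In a completely mixed equilibrium, Nation B must be indifferent between Left and Right.
Nation B's expected payoff from Left is 15(1−r); from Right it is 7r + 5(1−r).
Setting these equal: −15r + 15 = 2r + 5, so r = 10/17.

10/17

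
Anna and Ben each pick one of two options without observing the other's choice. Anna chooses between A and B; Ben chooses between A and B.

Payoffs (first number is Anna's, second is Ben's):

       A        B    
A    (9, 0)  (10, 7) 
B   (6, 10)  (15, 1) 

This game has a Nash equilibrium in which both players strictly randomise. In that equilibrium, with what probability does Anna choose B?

Let r be the probability that Anna plays A. In a completely mixed equilibrium, Ben must be indifferent between A and B.
Ben's expected payoff from A is 10(1−r); from B it is 7r + (1−r).
Setting these equal: −10r + 10 = 6r + 1, so r = 9/16.
Therefore Anna plays B with probability 1 − 9/16 = 7/16.

7/16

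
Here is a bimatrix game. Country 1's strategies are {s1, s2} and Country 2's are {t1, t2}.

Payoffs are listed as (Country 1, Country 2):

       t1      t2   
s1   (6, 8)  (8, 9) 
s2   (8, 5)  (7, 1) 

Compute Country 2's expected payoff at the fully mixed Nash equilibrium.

37/5

First find x, the probability Country 1 plays s1, from Country 2's indifference between t1 and t2: 8x + 5(1−x) = 9x + (1−x), giving x = 4/5.
Since Country 2 is indifferent in equilibrium, Country 2's expected payoff equals the payoff from either column against (4/5, 1/5). Using t1: 8(4/5) + 5(1/5) = 37/5.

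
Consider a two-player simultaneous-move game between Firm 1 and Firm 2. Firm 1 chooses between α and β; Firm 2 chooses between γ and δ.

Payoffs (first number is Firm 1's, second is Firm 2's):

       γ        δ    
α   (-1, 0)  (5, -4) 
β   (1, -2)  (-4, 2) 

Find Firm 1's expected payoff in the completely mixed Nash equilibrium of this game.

First find q, the probability Firm 2 plays γ, from Firm 1's indifference between α and β: −q + 5(1−q) = q − 4(1−q), giving q = 9/11.
Since Firm 1 is indifferent in equilibrium, Firm 1's expected payoff equals the payoff from either row against (9/11, 2/11). Using α: −(9/11) + 5(2/11) = 1/11.

1/11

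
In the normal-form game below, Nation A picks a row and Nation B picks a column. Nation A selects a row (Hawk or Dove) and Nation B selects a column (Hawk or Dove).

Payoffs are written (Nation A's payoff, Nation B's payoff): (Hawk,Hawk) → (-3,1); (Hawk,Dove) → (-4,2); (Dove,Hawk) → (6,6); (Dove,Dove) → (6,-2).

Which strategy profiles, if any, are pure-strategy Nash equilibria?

(Hawk, Hawk): Nation A prefers Dove (6 > -3); Nation B prefers Dove (2 > 1) — not an equilibrium.
(Hawk, Dove): Nation A prefers Dove (6 > -4) — not an equilibrium.
(Dove, Hawk): Nation A gets 6 ≥ -3 from Hawk, and Nation B gets 6 ≥ -2 from Dove — Nash equilibrium.
(Dove, Dove): Nation B prefers Hawk (6 > -2) — not an equilibrium.

(Dove, Hawk)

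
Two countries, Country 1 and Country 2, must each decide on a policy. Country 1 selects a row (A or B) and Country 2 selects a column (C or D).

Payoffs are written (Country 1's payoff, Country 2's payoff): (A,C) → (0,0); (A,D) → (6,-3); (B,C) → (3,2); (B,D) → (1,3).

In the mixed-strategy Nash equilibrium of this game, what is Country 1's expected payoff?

First find y, the probability Country 2 plays C, from Country 1's indifference between A and B: 6(1−y) = 3y + (1−y), giving y = 5/8.
Since Country 1 is indifferent in equilibrium, Country 1's expected payoff equals the payoff from either row against (5/8, 3/8). Using A: 6(3/8) = 9/4.

9/4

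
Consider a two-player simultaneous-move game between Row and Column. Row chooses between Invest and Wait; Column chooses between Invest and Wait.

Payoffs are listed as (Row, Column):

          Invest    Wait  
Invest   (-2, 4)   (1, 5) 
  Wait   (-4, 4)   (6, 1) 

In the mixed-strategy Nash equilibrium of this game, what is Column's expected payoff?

First find x, the probability Row plays Invest, from Column's indifference between Invest and Wait: 4x + 4(1−x) = 5x + (1−x), giving x = 3/4.
Since Column is indifferent in equilibrium, Column's expected payoff equals the payoff from either column against (3/4, 1/4). Using Invest: 4(3/4) + 4(1/4) = 4.

4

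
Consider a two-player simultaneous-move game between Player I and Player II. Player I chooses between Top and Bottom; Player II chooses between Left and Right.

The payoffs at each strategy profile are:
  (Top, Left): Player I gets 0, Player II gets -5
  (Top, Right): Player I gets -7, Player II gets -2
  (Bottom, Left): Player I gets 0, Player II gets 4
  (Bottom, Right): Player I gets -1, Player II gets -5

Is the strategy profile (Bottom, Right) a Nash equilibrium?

No

At (Bottom, Right), Player I earns -1; switching to Top would give -7, so Player I has no profitable deviation.
Player II earns -5; switching to Left would give 4, so Player II would deviate.
Since at least one player can profitably deviate, this is not a Nash equilibrium.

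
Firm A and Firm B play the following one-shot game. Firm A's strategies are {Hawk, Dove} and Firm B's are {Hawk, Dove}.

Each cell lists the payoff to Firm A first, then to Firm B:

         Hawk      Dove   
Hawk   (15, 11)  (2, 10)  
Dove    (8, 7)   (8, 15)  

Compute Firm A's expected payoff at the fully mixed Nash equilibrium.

First find q, the probability Firm B plays Hawk, from Firm A's indifference between Hawk and Dove: 15q + 2(1−q) = 8q + 8(1−q), giving q = 6/13.
Since Firm A is indifferent in equilibrium, Firm A's expected payoff equals the payoff from either row against (6/13, 7/13). Using Hawk: 15(6/13) + 2(7/13) = 8.

8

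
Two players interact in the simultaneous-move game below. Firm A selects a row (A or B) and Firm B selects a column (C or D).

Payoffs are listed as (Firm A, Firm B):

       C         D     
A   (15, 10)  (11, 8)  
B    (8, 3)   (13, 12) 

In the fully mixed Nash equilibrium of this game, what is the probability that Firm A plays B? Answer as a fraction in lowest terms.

2/11

Let r be the probability that Firm A plays A. In a completely mixed equilibrium, Firm B must be indifferent between C and D.
Firm B's expected payoff from C is 10r + 3(1−r); from D it is 8r + 12(1−r).
Setting these equal: 7r + 3 = −4r + 12, so r = 9/11.
Therefore Firm A plays B with probability 1 − 9/11 = 2/11.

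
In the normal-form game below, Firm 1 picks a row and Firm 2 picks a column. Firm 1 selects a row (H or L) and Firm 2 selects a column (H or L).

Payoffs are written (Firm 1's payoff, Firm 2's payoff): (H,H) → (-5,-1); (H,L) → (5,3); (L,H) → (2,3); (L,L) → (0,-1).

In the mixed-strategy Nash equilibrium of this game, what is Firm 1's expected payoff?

First find y, the probability Firm 2 plays H, from Firm 1's indifference between H and L: −5y + 5(1−y) = 2y, giving y = 5/12.
Since Firm 1 is indifferent in equilibrium, Firm 1's expected payoff equals the payoff from either row against (5/12, 7/12). Using H: −5(5/12) + 5(7/12) = 5/6.

5/6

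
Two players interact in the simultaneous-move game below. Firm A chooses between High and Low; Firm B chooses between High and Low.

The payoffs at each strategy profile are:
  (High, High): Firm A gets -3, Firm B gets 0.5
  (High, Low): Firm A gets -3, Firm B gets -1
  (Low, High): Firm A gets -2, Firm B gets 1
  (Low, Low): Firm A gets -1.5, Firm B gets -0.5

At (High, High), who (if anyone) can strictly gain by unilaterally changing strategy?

Firm A

Firm A at (High, High) earns -3; deviating to Low yields -2 — a strict improvement.
Firm B earns 0.5; deviating to Low yields -1 — not better.
Only Firm A has a strictly profitable deviation.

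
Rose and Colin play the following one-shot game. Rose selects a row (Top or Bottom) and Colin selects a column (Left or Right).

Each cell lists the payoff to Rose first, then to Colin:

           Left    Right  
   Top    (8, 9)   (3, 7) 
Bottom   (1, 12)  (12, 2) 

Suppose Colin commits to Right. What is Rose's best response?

Against Right, Rose earns 3 from Top and 12 from Bottom.
So Bottom is the best response.

Bottom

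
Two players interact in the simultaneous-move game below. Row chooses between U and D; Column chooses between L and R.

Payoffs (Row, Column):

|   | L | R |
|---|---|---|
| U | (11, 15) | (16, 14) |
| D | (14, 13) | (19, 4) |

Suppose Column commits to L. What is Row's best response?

Against L, Row earns 11 from U and 14 from D.
So D is the best response.

D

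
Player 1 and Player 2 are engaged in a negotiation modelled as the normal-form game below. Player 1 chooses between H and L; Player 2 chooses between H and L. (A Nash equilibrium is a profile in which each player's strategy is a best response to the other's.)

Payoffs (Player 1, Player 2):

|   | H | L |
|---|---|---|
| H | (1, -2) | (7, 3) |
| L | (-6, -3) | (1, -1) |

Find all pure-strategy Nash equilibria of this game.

(H, L)

(H, H): Player 2 prefers L (3 > -2) — not an equilibrium.
(H, L): Player 1 gets 7 ≥ 1 from L, and Player 2 gets 3 ≥ -2 from H — Nash equilibrium.
(L, H): Player 1 prefers H (1 > -6); Player 2 prefers L (-1 > -3) — not an equilibrium.
(L, L): Player 1 prefers H (7 > 1) — not an equilibrium.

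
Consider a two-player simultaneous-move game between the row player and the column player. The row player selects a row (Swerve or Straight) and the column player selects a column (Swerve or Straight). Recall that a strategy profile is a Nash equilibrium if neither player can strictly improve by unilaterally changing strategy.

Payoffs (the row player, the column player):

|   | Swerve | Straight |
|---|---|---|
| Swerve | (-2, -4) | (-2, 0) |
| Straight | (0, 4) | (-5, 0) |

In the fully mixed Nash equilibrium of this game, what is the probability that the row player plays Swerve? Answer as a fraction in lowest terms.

Let p be the probability that the row player plays Swerve. In a completely mixed equilibrium, the column player must be indifferent between Swerve and Straight.
The column player's expected payoff from Swerve is −4p + 4(1−p); from Straight it is 0.
Setting these equal: −8p + 4 = 0, so p = 1/2.

1/2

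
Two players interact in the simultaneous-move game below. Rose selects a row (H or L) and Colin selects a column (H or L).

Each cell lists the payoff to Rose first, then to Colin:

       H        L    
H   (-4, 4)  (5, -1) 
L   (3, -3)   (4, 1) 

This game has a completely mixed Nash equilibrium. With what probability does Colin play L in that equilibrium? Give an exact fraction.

Let y be the probability that Colin plays H. In a completely mixed equilibrium, Rose must be indifferent between H and L.
Rose's expected payoff from H is −4y + 5(1−y); from L it is 3y + 4(1−y).
Setting these equal: −9y + 5 = −y + 4, so y = 1/8.
Therefore Colin plays L with probability 1 − 1/8 = 7/8.

7/8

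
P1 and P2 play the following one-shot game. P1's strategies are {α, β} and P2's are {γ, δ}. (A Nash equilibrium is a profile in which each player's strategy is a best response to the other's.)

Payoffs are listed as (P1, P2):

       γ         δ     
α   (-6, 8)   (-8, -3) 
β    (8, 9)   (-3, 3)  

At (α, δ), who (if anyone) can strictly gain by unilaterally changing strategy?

P1 at (α, δ) earns -8; deviating to β yields -3 — a strict improvement.
P2 earns -3; deviating to γ yields 8 — a strict improvement.
Both P1 and P2 have strictly profitable deviations.

Both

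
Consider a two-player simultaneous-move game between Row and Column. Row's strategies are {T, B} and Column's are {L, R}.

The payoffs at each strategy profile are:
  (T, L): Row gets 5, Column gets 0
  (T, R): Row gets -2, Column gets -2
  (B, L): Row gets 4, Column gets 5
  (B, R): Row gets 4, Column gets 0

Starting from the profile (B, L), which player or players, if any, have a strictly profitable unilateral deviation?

Row

Row at (B, L) earns 4; deviating to T yields 5 — a strict improvement.
Column earns 5; deviating to R yields 0 — not better.
Only Row has a strictly profitable deviation.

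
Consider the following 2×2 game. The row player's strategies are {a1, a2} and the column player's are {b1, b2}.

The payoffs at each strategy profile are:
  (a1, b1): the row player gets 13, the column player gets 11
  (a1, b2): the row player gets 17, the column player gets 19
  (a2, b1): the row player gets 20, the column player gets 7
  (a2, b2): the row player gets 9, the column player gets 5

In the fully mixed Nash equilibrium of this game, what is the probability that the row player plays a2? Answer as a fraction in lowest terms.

Let r be the probability that the row player plays a1. In a completely mixed equilibrium, the column player must be indifferent between b1 and b2.
The column player's expected payoff from b1 is 11r + 7(1−r); from b2 it is 19r + 5(1−r).
Setting these equal: 4r + 7 = 14r + 5, so r = 1/5.
Therefore the row player plays a2 with probability 1 − 1/5 = 4/5.

4/5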